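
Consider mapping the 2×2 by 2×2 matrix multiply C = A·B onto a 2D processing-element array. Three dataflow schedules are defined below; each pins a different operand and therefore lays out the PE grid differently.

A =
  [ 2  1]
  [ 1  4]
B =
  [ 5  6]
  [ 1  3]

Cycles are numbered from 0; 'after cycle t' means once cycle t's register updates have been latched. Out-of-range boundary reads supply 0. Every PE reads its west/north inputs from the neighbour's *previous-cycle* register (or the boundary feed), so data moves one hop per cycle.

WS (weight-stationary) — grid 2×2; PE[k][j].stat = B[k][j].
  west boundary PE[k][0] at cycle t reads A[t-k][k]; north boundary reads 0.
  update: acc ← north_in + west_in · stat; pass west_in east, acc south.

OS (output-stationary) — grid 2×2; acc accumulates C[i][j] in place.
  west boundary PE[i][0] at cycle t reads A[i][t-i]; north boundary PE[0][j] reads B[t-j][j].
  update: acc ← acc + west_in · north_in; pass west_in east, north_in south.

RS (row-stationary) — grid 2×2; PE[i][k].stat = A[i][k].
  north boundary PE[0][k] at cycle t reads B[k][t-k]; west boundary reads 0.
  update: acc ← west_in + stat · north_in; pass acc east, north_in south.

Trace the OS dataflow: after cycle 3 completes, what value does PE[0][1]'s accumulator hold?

PE[0][1].acc = 15

OS (2×2). Following PE[0][1] plus its west/north inputs:
  0: (0,0).acc=10  regs=<2,5>
  0: (0,1).acc=0  regs=<0,0>
  1: (0,0).acc=11  regs=<1,1>
  1: (0,1).acc=12  regs=<2,6>
  2: (0,0).acc=11  regs=<0,0>
  2: (0,1).acc=15  regs=<1,3>
  3: (0,0).acc=11  regs=<0,0>
  3: (0,1).acc=15  regs=<0,0>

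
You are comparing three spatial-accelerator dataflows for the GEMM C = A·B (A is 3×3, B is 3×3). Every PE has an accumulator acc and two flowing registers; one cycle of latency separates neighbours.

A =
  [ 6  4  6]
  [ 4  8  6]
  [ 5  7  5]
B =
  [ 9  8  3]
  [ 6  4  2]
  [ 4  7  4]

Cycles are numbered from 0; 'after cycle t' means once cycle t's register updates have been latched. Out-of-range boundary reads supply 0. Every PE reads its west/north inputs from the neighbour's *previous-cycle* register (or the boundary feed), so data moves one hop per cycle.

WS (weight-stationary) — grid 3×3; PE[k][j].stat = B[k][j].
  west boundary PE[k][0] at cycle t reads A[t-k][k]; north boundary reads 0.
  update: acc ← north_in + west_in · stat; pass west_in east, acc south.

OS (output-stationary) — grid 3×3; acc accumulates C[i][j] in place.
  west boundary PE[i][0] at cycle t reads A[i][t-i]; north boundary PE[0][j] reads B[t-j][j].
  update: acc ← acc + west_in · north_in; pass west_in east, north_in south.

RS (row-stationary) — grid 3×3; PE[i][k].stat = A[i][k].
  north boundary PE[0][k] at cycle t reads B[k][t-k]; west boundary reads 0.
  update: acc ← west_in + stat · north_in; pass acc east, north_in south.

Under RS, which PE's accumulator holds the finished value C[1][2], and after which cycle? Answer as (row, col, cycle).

RS: C[1][2] accumulates in PE[1][2]:
  after 0 — PE[1][2] acc=0, pass-E 0, pass-S 0
  after 1 — PE[1][2] acc=0, pass-E 0, pass-S 0
  after 2 — PE[1][2] acc=0, pass-E 0, pass-S 0
  after 3 — PE[1][2] acc=108, pass-E 108, pass-S 4
  after 4 — PE[1][2] acc=106, pass-E 106, pass-S 7
  after 5 — PE[1][2] acc=52, pass-E 52, pass-S 4

(row, col, cycle) = (1, 2, 5)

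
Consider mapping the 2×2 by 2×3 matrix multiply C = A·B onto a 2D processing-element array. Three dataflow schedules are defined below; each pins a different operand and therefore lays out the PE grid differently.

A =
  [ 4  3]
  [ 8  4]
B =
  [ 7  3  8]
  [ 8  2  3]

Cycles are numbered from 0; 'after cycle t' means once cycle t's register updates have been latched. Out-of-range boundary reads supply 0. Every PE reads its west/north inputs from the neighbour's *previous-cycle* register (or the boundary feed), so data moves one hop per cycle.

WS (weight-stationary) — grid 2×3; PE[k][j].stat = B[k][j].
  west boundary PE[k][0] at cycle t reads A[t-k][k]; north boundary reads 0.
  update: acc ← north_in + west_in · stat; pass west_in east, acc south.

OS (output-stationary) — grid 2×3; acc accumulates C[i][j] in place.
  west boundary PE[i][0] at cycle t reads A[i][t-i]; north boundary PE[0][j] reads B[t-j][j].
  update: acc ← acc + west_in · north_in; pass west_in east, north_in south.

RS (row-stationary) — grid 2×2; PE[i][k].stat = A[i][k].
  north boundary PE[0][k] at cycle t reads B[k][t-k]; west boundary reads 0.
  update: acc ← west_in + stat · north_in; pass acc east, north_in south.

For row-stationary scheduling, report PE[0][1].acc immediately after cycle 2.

PE[0][1].acc = 18

RS on a 2×2 grid — tracing PE[0][1] and its feeders:
  cycle 0: PE[0][0] → acc 28, east 28, south 7
  cycle 0: PE[0][1] → acc 0, east 0, south 0
  cycle 1: PE[0][0] → acc 12, east 12, south 3
  cycle 1: PE[0][1] → acc 52, east 52, south 8
  cycle 2: PE[0][0] → acc 32, east 32, south 8
  cycle 2: PE[0][1] → acc 18, east 18, south 2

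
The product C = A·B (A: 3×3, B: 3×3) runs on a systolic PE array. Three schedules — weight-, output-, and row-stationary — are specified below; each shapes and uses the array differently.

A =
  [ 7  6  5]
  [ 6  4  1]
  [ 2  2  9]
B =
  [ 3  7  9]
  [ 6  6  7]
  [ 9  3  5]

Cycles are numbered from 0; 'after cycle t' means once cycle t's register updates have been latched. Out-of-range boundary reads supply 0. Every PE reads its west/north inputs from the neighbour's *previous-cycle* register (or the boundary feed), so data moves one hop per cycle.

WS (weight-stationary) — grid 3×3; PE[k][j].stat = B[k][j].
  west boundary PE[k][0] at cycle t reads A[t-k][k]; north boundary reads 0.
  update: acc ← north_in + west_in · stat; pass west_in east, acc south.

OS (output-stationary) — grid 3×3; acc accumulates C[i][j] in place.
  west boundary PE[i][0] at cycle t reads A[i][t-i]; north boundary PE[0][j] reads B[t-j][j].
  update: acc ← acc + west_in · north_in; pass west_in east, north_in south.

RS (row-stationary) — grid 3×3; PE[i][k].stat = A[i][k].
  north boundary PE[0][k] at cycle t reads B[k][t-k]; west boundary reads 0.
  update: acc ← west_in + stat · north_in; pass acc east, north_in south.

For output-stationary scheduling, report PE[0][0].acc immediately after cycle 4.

OS 3×3: PE[0][0] cycle-by-cycle (with neighbour feeds):
  step 0 · PE0,0: acc=21; fwd→7 fwd↓3
  step 1 · PE0,0: acc=57; fwd→6 fwd↓6
  step 2 · PE0,0: acc=102; fwd→5 fwd↓9
  step 3 · PE0,0: acc=102; fwd→0 fwd↓0
  step 4 · PE0,0: acc=102; fwd→0 fwd↓0

PE[0][0].acc = 102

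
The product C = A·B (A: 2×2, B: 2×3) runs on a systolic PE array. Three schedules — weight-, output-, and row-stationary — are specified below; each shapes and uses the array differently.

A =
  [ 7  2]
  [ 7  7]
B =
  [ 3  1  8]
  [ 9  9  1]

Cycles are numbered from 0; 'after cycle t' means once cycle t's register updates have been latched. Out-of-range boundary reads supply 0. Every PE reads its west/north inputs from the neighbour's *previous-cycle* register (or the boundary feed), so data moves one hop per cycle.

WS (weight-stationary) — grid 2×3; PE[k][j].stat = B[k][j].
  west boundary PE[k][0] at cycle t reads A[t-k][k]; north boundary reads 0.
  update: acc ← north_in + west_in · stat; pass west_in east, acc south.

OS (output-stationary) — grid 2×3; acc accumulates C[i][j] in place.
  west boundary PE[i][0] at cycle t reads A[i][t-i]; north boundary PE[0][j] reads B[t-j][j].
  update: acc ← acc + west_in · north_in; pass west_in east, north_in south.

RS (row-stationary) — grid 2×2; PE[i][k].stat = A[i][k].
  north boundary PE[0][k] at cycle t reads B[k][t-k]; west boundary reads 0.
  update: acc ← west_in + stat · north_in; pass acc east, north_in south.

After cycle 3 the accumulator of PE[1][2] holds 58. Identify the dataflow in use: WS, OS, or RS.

Under WS (2×3), PE[1][2]:
  step 0 · PE1,2: acc=0; fwd→0 fwd↓0
  step 1 · PE1,2: acc=0; fwd→0 fwd↓0
  step 2 · PE1,2: acc=0; fwd→0 fwd↓0
  step 3 · PE1,2: acc=58; fwd→2 fwd↓58
Under OS (2×3), PE[1][2]:
  step 0 · PE1,2: acc=0; fwd→0 fwd↓0
  step 1 · PE1,2: acc=0; fwd→0 fwd↓0
  step 2 · PE1,2: acc=0; fwd→0 fwd↓0
  step 3 · PE1,2: acc=56; fwd→7 fwd↓8
— RS: 2×2 array has no PE[1][2].

dataflow = WS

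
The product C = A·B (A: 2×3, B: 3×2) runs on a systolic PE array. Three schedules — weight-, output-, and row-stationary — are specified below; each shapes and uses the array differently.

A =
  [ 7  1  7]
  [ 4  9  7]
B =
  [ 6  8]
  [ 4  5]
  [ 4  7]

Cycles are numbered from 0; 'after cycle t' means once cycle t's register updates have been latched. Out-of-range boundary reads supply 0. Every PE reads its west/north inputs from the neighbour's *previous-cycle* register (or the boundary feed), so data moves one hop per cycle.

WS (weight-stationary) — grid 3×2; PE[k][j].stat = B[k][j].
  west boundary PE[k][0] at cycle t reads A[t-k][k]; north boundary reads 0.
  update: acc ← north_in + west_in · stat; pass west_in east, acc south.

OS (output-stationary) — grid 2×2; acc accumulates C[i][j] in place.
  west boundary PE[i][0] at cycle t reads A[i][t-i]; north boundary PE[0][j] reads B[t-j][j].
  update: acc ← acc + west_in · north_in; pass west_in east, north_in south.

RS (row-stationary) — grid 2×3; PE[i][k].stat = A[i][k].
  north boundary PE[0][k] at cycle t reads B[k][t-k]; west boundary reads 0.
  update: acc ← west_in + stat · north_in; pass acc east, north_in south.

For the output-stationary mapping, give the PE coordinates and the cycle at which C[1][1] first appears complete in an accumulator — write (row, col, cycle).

OS: C[1][1] accumulates in PE[1][1]:
  [0] (1,1) acc=0 (h:0 v:0)
  [1] (1,1) acc=0 (h:0 v:0)
  [2] (1,1) acc=32 (h:4 v:8)
  [3] (1,1) acc=77 (h:9 v:5)
  [4] (1,1) acc=126 (h:7 v:7)

(row, col, cycle) = (1, 1, 4)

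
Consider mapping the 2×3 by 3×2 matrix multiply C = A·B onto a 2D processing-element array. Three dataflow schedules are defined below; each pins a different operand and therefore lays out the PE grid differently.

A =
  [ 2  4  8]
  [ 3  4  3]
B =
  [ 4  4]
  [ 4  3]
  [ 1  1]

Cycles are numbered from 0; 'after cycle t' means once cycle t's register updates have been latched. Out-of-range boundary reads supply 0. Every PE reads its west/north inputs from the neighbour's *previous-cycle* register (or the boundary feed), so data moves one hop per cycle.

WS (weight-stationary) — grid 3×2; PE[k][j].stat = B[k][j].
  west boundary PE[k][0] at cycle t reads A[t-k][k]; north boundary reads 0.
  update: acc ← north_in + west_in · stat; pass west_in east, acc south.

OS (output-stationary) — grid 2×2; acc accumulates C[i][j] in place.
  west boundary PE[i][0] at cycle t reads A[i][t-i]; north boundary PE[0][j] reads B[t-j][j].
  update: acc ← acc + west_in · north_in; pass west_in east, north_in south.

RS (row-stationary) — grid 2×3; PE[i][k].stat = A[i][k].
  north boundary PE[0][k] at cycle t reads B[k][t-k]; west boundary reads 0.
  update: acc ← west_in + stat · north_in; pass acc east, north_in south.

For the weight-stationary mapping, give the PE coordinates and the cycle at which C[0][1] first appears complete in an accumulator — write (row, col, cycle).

(row, col, cycle) = (2, 1, 3)

WS — PE[2][1] is where C[0][1] collects:
  t=0 PE[2][1]: acc=0 h=0 v=0
  t=1 PE[2][1]: acc=0 h=0 v=0
  t=2 PE[2][1]: acc=0 h=0 v=0
  t=3 PE[2][1]: acc=28 h=8 v=28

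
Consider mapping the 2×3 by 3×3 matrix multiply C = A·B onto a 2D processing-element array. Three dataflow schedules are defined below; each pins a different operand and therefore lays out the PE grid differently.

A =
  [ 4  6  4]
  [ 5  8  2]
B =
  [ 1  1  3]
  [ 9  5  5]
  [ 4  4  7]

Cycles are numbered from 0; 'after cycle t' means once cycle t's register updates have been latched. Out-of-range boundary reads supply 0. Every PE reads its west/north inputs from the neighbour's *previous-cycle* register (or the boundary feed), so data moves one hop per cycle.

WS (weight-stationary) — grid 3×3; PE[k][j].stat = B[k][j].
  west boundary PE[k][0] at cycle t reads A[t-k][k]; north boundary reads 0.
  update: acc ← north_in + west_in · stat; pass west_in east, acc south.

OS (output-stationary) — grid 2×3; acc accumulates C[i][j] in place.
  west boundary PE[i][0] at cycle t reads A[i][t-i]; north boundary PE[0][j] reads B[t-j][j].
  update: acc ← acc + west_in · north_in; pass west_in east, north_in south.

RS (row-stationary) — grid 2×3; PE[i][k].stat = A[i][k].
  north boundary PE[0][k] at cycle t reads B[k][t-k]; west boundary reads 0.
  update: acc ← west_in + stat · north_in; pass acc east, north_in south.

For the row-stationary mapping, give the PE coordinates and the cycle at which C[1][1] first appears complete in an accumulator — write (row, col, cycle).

(row, col, cycle) = (1, 2, 4)

RS: C[1][1] accumulates in PE[1][2]:
  t=0 PE[1][2]: acc=0 h=0 v=0
  t=1 PE[1][2]: acc=0 h=0 v=0
  t=2 PE[1][2]: acc=0 h=0 v=0
  t=3 PE[1][2]: acc=85 h=85 v=4
  t=4 PE[1][2]: acc=53 h=53 v=4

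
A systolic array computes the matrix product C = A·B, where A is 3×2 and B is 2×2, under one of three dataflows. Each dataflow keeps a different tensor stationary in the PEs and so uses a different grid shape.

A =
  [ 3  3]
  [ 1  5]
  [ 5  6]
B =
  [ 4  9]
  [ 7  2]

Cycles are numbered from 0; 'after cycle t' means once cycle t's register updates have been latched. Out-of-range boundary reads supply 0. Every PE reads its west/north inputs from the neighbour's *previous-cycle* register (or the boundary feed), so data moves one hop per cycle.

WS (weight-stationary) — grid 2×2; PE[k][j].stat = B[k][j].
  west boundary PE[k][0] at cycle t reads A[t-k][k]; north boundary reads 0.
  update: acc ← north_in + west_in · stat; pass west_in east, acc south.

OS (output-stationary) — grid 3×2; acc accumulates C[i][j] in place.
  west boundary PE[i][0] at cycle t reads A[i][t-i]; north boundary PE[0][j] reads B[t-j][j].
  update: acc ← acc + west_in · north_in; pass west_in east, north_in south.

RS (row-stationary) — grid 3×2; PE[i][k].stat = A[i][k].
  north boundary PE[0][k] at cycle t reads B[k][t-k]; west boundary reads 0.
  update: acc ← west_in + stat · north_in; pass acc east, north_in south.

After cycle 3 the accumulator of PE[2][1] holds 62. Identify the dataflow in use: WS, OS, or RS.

dataflow = RS

WS (2×2): PE[2][1] does not exist.
Under OS (3×2), PE[2][1]:
  t=0 PE[2][1]: acc=0 h=0 v=0
  t=1 PE[2][1]: acc=0 h=0 v=0
  t=2 PE[2][1]: acc=0 h=0 v=0
  t=3 PE[2][1]: acc=45 h=5 v=9
Under RS (3×2), PE[2][1]:
  t=0 PE[2][1]: acc=0 h=0 v=0
  t=1 PE[2][1]: acc=0 h=0 v=0
  t=2 PE[2][1]: acc=0 h=0 v=0
  t=3 PE[2][1]: acc=62 h=62 v=7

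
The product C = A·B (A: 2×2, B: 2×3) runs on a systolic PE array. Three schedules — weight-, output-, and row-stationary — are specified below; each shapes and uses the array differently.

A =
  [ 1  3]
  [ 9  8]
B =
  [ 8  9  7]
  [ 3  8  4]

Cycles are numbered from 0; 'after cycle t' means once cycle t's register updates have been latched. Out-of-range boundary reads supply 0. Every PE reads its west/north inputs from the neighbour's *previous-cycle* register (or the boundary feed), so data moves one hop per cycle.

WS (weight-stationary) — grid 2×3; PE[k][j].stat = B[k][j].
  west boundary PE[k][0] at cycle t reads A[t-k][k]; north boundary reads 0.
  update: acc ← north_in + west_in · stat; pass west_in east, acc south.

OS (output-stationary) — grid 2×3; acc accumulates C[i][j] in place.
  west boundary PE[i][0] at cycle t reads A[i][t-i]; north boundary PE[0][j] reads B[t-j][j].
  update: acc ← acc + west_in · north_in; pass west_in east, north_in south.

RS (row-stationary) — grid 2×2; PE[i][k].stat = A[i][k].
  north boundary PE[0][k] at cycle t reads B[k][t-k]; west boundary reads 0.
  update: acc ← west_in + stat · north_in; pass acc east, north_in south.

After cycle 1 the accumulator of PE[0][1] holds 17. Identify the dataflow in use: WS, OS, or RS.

WS [2×3] PE[0][1] across cycles:
  step 0 · PE0,1: acc=0; fwd→0 fwd↓0
  step 1 · PE0,1: acc=9; fwd→1 fwd↓9
OS [2×3] PE[0][1] across cycles:
  step 0 · PE0,1: acc=0; fwd→0 fwd↓0
  step 1 · PE0,1: acc=9; fwd→1 fwd↓9
RS [2×2] PE[0][1] across cycles:
  step 0 · PE0,1: acc=0; fwd→0 fwd↓0
  step 1 · PE0,1: acc=17; fwd→17 fwd↓3

dataflow = RS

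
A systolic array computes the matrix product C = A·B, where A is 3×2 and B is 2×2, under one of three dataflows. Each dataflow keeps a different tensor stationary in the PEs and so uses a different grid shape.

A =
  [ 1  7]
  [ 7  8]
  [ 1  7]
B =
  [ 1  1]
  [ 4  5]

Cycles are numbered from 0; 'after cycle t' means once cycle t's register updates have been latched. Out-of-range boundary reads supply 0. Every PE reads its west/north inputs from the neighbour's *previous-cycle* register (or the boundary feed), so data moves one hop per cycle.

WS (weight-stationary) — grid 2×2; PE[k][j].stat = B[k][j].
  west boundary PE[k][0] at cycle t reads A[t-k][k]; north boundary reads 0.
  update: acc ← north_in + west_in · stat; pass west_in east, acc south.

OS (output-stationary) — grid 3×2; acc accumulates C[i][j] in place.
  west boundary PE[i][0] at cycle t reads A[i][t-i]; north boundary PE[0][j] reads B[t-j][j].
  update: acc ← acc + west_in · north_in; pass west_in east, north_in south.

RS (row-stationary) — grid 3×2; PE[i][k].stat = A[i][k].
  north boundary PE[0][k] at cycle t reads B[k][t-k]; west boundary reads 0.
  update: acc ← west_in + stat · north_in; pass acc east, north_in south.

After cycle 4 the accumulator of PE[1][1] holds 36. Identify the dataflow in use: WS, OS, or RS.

dataflow = WS

WS [2×2] PE[1][1] across cycles:
  t=0 PE[1][1]: acc=0 h=0 v=0
  t=1 PE[1][1]: acc=0 h=0 v=0
  t=2 PE[1][1]: acc=36 h=7 v=36
  t=3 PE[1][1]: acc=47 h=8 v=47
  t=4 PE[1][1]: acc=36 h=7 v=36
OS [3×2] PE[1][1] across cycles:
  t=0 PE[1][1]: acc=0 h=0 v=0
  t=1 PE[1][1]: acc=0 h=0 v=0
  t=2 PE[1][1]: acc=7 h=7 v=1
  t=3 PE[1][1]: acc=47 h=8 v=5
  t=4 PE[1][1]: acc=47 h=0 v=0
RS [3×2] PE[1][1] across cycles:
  t=0 PE[1][1]: acc=0 h=0 v=0
  t=1 PE[1][1]: acc=0 h=0 v=0
  t=2 PE[1][1]: acc=39 h=39 v=4
  t=3 PE[1][1]: acc=47 h=47 v=5
  t=4 PE[1][1]: acc=0 h=0 v=0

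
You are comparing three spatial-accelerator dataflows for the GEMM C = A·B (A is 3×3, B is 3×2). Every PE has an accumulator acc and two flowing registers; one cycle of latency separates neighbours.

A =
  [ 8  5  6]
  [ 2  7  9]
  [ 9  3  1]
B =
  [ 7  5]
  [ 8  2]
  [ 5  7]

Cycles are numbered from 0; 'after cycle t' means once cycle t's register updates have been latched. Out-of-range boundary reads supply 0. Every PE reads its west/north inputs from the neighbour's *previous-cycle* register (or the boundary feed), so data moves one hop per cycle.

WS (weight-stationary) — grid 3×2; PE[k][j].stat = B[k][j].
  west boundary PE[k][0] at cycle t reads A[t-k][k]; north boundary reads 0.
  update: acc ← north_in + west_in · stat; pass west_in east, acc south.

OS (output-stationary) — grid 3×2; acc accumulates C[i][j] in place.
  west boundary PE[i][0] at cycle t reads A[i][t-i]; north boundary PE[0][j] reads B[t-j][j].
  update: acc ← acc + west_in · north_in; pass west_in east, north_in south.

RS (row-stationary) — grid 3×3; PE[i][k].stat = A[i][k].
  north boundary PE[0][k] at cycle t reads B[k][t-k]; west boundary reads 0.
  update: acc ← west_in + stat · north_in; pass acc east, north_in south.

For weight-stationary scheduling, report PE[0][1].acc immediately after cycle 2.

WS on a 3×2 grid — tracing PE[0][1] and its feeders:
  @0  [0,0]  acc 56  |  →8  ↓56
  @0  [0,1]  acc 0  |  →0  ↓0
  @1  [0,0]  acc 14  |  →2  ↓14
  @1  [0,1]  acc 40  |  →8  ↓40
  @2  [0,0]  acc 63  |  →9  ↓63
  @2  [0,1]  acc 10  |  →2  ↓10

PE[0][1].acc = 10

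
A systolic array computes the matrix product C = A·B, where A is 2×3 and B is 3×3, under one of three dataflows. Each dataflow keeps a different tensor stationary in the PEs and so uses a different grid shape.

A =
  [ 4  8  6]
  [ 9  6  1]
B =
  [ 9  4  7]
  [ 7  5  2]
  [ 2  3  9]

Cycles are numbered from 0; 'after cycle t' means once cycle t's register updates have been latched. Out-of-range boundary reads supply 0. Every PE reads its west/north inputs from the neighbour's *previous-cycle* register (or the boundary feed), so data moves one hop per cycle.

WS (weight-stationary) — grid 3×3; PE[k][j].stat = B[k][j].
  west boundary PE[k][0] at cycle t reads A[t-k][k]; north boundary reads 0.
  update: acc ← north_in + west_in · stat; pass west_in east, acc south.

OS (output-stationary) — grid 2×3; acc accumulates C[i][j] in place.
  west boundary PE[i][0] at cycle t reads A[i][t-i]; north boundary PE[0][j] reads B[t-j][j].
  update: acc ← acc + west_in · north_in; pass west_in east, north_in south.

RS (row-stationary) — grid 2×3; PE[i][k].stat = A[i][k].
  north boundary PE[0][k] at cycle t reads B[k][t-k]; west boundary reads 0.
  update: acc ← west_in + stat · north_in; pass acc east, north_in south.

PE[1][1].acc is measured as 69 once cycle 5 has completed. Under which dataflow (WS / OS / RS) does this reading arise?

dataflow = OS

— WS: 3×3; PE[1][1] trace:
  after 0 — PE[1][1] acc=0, pass-E 0, pass-S 0
  after 1 — PE[1][1] acc=0, pass-E 0, pass-S 0
  after 2 — PE[1][1] acc=56, pass-E 8, pass-S 56
  after 3 — PE[1][1] acc=66, pass-E 6, pass-S 66
  after 4 — PE[1][1] acc=0, pass-E 0, pass-S 0
  after 5 — PE[1][1] acc=0, pass-E 0, pass-S 0
— OS: 2×3; PE[1][1] trace:
  after 0 — PE[1][1] acc=0, pass-E 0, pass-S 0
  after 1 — PE[1][1] acc=0, pass-E 0, pass-S 0
  after 2 — PE[1][1] acc=36, pass-E 9, pass-S 4
  after 3 — PE[1][1] acc=66, pass-E 6, pass-S 5
  after 4 — PE[1][1] acc=69, pass-E 1, pass-S 3
  after 5 — PE[1][1] acc=69, pass-E 0, pass-S 0
— RS: 2×3; PE[1][1] trace:
  after 0 — PE[1][1] acc=0, pass-E 0, pass-S 0
  after 1 — PE[1][1] acc=0, pass-E 0, pass-S 0
  after 2 — PE[1][1] acc=123, pass-E 123, pass-S 7
  after 3 — PE[1][1] acc=66, pass-E 66, pass-S 5
  after 4 — PE[1][1] acc=75, pass-E 75, pass-S 2
  after 5 — PE[1][1] acc=0, pass-E 0, pass-S 0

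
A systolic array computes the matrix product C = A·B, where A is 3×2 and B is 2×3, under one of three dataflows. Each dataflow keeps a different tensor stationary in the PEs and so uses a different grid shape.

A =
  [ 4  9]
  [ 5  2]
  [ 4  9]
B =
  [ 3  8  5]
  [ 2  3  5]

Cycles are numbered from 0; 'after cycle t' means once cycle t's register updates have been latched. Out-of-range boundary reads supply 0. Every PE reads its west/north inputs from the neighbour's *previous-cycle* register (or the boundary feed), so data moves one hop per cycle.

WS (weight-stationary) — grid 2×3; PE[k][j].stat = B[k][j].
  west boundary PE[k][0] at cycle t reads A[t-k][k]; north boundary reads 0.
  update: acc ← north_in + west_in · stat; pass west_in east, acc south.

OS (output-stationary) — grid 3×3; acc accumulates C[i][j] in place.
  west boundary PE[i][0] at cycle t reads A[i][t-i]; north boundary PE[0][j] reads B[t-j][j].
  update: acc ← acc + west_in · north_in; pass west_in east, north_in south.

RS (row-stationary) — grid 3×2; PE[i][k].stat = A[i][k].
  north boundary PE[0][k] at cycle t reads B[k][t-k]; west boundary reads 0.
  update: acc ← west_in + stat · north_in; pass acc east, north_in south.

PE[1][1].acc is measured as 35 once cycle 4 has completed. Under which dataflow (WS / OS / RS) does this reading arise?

dataflow = RS

WS (2×3 grid), PE[1][1]:
  @0  [1,1]  acc 0  |  →0  ↓0
  @1  [1,1]  acc 0  |  →0  ↓0
  @2  [1,1]  acc 59  |  →9  ↓59
  @3  [1,1]  acc 46  |  →2  ↓46
  @4  [1,1]  acc 59  |  →9  ↓59
OS (3×3 grid), PE[1][1]:
  @0  [1,1]  acc 0  |  →0  ↓0
  @1  [1,1]  acc 0  |  →0  ↓0
  @2  [1,1]  acc 40  |  →5  ↓8
  @3  [1,1]  acc 46  |  →2  ↓3
  @4  [1,1]  acc 46  |  →0  ↓0
RS (3×2 grid), PE[1][1]:
  @0  [1,1]  acc 0  |  →0  ↓0
  @1  [1,1]  acc 0  |  →0  ↓0
  @2  [1,1]  acc 19  |  →19  ↓2
  @3  [1,1]  acc 46  |  →46  ↓3
  @4  [1,1]  acc 35  |  →35  ↓5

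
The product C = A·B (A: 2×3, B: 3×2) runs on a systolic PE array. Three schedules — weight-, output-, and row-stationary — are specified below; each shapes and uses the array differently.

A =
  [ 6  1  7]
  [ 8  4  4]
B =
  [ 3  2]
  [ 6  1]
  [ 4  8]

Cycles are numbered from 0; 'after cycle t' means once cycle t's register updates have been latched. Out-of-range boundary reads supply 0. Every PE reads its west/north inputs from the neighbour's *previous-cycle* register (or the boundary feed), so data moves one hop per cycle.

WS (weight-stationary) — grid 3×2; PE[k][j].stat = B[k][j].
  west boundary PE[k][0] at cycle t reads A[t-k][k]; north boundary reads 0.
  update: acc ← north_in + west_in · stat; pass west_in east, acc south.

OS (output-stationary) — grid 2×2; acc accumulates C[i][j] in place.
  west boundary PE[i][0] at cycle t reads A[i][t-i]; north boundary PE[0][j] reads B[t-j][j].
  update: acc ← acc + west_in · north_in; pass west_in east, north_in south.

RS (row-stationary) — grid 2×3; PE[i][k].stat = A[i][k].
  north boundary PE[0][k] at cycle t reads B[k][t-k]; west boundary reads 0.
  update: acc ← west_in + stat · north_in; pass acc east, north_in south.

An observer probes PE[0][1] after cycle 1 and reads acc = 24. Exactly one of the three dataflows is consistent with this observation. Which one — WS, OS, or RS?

WS (3×2 grid), PE[0][1]:
  [0] (0,1) acc=0 (h:0 v:0)
  [1] (0,1) acc=12 (h:6 v:12)
OS (2×2 grid), PE[0][1]:
  [0] (0,1) acc=0 (h:0 v:0)
  [1] (0,1) acc=12 (h:6 v:2)
RS (2×3 grid), PE[0][1]:
  [0] (0,1) acc=0 (h:0 v:0)
  [1] (0,1) acc=24 (h:24 v:6)

dataflow = RS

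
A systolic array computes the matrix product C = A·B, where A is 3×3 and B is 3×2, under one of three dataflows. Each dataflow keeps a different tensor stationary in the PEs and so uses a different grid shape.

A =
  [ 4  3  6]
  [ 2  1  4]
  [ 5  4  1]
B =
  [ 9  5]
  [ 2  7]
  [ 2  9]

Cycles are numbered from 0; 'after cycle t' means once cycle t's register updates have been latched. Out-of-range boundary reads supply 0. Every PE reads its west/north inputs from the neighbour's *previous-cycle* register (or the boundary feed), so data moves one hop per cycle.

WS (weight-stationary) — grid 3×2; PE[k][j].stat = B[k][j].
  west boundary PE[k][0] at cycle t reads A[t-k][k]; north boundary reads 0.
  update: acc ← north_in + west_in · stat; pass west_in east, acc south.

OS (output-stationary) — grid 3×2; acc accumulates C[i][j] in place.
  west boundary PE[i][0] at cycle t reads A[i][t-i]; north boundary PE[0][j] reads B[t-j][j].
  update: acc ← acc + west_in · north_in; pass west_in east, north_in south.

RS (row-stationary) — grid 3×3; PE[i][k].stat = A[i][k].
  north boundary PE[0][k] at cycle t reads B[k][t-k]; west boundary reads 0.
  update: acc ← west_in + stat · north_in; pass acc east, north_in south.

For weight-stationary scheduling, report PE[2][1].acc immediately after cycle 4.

WS (3×2). Following PE[2][1] plus its west/north inputs:
  0: (1,1).acc=0  regs=<0,0>
  0: (2,0).acc=0  regs=<0,0>
  0: (2,1).acc=0  regs=<0,0>
  1: (1,1).acc=0  regs=<0,0>
  1: (2,0).acc=0  regs=<0,0>
  1: (2,1).acc=0  regs=<0,0>
  2: (1,1).acc=41  regs=<3,41>
  2: (2,0).acc=54  regs=<6,54>
  2: (2,1).acc=0  regs=<0,0>
  3: (1,1).acc=17  regs=<1,17>
  3: (2,0).acc=28  regs=<4,28>
  3: (2,1).acc=95  regs=<6,95>
  4: (1,1).acc=53  regs=<4,53>
  4: (2,0).acc=55  regs=<1,55>
  4: (2,1).acc=53  regs=<4,53>

PE[2][1].acc = 53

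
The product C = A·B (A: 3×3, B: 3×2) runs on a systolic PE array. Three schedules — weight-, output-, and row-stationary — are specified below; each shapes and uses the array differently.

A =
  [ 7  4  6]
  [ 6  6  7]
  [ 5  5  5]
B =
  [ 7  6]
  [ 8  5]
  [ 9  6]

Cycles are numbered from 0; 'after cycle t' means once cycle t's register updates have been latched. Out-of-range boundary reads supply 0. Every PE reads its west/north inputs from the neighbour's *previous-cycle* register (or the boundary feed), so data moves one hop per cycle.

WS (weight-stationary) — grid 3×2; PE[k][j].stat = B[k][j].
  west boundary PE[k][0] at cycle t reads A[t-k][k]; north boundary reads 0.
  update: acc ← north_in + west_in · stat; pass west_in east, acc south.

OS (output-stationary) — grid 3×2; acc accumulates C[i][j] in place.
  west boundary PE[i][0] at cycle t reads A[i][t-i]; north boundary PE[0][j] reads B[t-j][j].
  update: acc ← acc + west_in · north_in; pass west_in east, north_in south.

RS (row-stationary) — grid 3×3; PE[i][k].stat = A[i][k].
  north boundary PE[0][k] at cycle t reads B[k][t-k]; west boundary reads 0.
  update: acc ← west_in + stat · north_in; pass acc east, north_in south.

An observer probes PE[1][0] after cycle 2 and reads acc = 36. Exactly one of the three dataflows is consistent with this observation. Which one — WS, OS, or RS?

dataflow = RS

— WS: 3×2; PE[1][0] trace:
  c0 r1c0: 0 / 0 / 0
  c1 r1c0: 81 / 4 / 81
  c2 r1c0: 90 / 6 / 90
— OS: 3×2; PE[1][0] trace:
  c0 r1c0: 0 / 0 / 0
  c1 r1c0: 42 / 6 / 7
  c2 r1c0: 90 / 6 / 8
— RS: 3×3; PE[1][0] trace:
  c0 r1c0: 0 / 0 / 0
  c1 r1c0: 42 / 42 / 7
  c2 r1c0: 36 / 36 / 6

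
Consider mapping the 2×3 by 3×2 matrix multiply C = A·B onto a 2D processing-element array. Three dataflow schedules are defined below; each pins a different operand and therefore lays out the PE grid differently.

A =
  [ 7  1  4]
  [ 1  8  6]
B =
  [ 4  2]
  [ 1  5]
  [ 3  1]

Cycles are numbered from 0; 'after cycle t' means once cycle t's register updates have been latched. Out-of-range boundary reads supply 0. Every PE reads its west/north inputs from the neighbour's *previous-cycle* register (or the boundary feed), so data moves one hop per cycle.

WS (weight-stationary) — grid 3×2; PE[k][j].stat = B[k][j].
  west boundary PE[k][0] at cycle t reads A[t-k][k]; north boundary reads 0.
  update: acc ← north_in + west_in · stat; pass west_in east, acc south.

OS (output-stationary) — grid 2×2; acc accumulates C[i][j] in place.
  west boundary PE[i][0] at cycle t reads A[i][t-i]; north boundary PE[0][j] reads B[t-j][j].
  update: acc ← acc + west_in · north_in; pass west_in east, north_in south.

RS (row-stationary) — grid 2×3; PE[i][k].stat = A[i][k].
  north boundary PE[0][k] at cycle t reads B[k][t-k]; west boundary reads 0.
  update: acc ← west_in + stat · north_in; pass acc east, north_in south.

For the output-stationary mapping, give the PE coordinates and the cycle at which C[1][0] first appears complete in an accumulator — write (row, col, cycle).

OS: C[1][0] accumulates in PE[1][0]:
  t=0 PE[1][0]: acc=0 h=0 v=0
  t=1 PE[1][0]: acc=4 h=1 v=4
  t=2 PE[1][0]: acc=12 h=8 v=1
  t=3 PE[1][0]: acc=30 h=6 v=3

(row, col, cycle) = (1, 0, 3)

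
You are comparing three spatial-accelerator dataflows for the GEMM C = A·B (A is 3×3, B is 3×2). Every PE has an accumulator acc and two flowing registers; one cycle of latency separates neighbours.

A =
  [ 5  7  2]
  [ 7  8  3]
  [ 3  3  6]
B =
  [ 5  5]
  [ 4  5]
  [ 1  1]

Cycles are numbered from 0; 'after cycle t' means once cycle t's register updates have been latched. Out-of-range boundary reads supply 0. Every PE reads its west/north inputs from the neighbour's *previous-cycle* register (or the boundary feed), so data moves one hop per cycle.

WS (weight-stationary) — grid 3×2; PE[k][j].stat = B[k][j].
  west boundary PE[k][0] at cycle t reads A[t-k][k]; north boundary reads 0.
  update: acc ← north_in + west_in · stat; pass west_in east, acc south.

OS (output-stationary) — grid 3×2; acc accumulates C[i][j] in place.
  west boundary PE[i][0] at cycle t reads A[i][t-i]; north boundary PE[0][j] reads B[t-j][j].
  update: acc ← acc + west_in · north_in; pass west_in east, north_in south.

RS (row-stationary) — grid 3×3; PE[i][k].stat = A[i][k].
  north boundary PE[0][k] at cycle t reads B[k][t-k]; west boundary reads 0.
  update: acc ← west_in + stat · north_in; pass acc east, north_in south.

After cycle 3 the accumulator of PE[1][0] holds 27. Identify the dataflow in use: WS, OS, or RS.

WS [3×2] PE[1][0] across cycles:
  after 0 — PE[1][0] acc=0, pass-E 0, pass-S 0
  after 1 — PE[1][0] acc=53, pass-E 7, pass-S 53
  after 2 — PE[1][0] acc=67, pass-E 8, pass-S 67
  after 3 — PE[1][0] acc=27, pass-E 3, pass-S 27
OS [3×2] PE[1][0] across cycles:
  after 0 — PE[1][0] acc=0, pass-E 0, pass-S 0
  after 1 — PE[1][0] acc=35, pass-E 7, pass-S 5
  after 2 — PE[1][0] acc=67, pass-E 8, pass-S 4
  after 3 — PE[1][0] acc=70, pass-E 3, pass-S 1
RS [3×3] PE[1][0] across cycles:
  after 0 — PE[1][0] acc=0, pass-E 0, pass-S 0
  after 1 — PE[1][0] acc=35, pass-E 35, pass-S 5
  after 2 — PE[1][0] acc=35, pass-E 35, pass-S 5
  after 3 — PE[1][0] acc=0, pass-E 0, pass-S 0

dataflow = WS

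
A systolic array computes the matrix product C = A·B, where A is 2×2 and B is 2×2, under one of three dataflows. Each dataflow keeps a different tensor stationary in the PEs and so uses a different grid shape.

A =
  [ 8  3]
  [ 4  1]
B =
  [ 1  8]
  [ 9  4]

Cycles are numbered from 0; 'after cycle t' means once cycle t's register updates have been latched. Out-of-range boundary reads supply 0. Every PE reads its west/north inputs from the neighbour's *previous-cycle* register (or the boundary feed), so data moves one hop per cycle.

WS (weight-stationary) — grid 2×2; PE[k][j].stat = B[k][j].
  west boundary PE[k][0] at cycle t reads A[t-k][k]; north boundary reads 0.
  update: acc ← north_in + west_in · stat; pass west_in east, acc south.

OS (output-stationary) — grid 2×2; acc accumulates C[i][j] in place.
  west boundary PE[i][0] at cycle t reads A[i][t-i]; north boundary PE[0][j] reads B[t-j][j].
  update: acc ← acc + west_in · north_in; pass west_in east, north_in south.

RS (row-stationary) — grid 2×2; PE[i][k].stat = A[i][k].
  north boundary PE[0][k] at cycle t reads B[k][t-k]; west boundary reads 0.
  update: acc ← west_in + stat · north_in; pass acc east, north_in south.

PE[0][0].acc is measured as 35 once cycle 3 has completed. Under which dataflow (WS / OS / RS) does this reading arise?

— WS: 2×2; PE[0][0] trace:
  0: (0,0).acc=8  regs=<8,8>
  1: (0,0).acc=4  regs=<4,4>
  2: (0,0).acc=0  regs=<0,0>
  3: (0,0).acc=0  regs=<0,0>
— OS: 2×2; PE[0][0] trace:
  0: (0,0).acc=8  regs=<8,1>
  1: (0,0).acc=35  regs=<3,9>
  2: (0,0).acc=35  regs=<0,0>
  3: (0,0).acc=35  regs=<0,0>
— RS: 2×2; PE[0][0] trace:
  0: (0,0).acc=8  regs=<8,1>
  1: (0,0).acc=64  regs=<64,8>
  2: (0,0).acc=0  regs=<0,0>
  3: (0,0).acc=0  regs=<0,0>

dataflow = OS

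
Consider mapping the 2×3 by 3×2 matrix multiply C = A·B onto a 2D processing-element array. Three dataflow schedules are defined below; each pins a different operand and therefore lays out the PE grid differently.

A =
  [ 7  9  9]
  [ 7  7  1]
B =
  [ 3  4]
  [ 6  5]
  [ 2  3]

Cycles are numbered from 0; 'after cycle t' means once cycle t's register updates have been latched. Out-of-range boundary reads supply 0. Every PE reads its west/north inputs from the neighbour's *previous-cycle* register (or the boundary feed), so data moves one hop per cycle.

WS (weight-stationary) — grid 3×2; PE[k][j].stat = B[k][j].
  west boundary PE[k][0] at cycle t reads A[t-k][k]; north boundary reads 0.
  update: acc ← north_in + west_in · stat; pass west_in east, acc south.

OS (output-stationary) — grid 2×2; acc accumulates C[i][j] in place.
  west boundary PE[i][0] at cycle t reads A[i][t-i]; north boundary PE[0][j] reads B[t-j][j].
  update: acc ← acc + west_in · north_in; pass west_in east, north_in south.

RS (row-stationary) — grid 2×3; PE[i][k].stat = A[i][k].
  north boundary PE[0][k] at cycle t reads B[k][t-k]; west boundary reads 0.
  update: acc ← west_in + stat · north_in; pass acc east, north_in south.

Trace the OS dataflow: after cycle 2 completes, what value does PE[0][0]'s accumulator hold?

OS (2×2). Following PE[0][0] plus its west/north inputs:
  step 0 · PE0,0: acc=21; fwd→7 fwd↓3
  step 1 · PE0,0: acc=75; fwd→9 fwd↓6
  step 2 · PE0,0: acc=93; fwd→9 fwd↓2

PE[0][0].acc = 93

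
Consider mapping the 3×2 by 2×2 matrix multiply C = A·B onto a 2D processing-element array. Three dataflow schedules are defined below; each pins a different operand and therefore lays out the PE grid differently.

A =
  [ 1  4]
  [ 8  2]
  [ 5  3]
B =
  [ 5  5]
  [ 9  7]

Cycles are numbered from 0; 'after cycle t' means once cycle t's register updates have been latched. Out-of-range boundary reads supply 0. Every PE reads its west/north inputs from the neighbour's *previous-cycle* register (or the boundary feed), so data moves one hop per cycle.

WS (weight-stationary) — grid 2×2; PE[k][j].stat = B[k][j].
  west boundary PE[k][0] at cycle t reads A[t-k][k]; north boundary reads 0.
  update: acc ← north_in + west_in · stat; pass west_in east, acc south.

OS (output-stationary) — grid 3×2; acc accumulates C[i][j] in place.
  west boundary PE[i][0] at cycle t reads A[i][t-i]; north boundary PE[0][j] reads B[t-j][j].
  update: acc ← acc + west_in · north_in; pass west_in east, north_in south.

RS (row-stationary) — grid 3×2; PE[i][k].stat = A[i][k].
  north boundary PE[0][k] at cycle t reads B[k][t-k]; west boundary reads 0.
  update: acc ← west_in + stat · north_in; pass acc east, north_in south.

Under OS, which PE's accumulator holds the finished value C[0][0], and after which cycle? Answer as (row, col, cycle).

(row, col, cycle) = (0, 0, 1)

OS: C[0][0] accumulates in PE[0][0]:
  0: (0,0).acc=5  regs=<1,5>
  1: (0,0).acc=41  regs=<4,9>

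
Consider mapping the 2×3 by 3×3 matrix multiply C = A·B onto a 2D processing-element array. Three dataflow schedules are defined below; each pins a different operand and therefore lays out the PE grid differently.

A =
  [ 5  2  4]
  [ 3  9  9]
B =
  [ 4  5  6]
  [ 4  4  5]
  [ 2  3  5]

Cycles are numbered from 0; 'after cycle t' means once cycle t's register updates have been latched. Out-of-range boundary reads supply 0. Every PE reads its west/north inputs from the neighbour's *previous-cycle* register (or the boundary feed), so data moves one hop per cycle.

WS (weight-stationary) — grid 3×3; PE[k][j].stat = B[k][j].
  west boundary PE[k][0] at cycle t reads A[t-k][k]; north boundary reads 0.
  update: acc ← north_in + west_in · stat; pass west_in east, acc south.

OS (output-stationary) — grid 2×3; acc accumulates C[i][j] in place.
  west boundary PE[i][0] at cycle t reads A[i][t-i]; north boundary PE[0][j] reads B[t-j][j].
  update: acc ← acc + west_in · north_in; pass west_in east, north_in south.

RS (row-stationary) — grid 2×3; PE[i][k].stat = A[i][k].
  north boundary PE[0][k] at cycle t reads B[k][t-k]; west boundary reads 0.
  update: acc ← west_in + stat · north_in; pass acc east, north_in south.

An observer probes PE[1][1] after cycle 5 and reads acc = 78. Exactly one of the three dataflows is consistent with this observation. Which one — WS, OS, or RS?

WS [3×3] PE[1][1] across cycles:
  0: (1,1).acc=0  regs=<0,0>
  1: (1,1).acc=0  regs=<0,0>
  2: (1,1).acc=33  regs=<2,33>
  3: (1,1).acc=51  regs=<9,51>
  4: (1,1).acc=0  regs=<0,0>
  5: (1,1).acc=0  regs=<0,0>
OS [2×3] PE[1][1] across cycles:
  0: (1,1).acc=0  regs=<0,0>
  1: (1,1).acc=0  regs=<0,0>
  2: (1,1).acc=15  regs=<3,5>
  3: (1,1).acc=51  regs=<9,4>
  4: (1,1).acc=78  regs=<9,3>
  5: (1,1).acc=78  regs=<0,0>
RS [2×3] PE[1][1] across cycles:
  0: (1,1).acc=0  regs=<0,0>
  1: (1,1).acc=0  regs=<0,0>
  2: (1,1).acc=48  regs=<48,4>
  3: (1,1).acc=51  regs=<51,4>
  4: (1,1).acc=63  regs=<63,5>
  5: (1,1).acc=0  regs=<0,0>

dataflow = OS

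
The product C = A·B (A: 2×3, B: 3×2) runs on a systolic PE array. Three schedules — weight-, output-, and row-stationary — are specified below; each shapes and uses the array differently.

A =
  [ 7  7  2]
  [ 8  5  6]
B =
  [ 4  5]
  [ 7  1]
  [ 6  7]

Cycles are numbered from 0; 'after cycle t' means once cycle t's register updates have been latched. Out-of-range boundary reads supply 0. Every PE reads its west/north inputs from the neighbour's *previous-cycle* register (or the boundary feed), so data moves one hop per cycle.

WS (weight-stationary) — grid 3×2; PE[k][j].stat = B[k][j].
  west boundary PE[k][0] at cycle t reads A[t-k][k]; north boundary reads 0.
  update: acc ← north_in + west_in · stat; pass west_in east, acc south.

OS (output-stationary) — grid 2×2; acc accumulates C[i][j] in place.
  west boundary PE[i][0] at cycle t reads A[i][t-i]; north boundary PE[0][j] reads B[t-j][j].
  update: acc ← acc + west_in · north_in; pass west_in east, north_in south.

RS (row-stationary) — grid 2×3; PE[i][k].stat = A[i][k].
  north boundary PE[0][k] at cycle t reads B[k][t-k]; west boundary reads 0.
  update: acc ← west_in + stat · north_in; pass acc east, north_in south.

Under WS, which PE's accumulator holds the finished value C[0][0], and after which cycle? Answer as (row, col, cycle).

Under WS, C[0][0] lands at PE[2][0]:
  after 0 — PE[2][0] acc=0, pass-E 0, pass-S 0
  after 1 — PE[2][0] acc=0, pass-E 0, pass-S 0
  after 2 — PE[2][0] acc=89, pass-E 2, pass-S 89

(row, col, cycle) = (2, 0, 2)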